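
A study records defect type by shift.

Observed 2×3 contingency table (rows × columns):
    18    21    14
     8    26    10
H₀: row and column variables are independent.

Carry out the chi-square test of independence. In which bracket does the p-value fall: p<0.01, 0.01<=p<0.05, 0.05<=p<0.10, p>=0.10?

p-value bracket: p>=0.10

Row totals [53, 44], col totals [26, 47, 24], n=97
χ² = (18−14.21)²/14.21 + (21−25.68)²/25.68 + (14−13.11)²/13.11 + (8−11.79)²/11.79 + (26−21.32)²/21.32 + (10−10.89)²/10.89 = 4.2462
df = 2
p-value (upper-tail) = 0.11966
→ bracket: p>=0.10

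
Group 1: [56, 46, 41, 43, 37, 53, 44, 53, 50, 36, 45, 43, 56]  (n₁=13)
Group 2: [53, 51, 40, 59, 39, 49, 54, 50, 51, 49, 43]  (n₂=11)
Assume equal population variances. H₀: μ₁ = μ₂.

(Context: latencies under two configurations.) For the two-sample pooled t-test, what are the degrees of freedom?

df = n₁ + n₂ − 2 = 13 + 11 − 2 = 22

degrees of freedom = 22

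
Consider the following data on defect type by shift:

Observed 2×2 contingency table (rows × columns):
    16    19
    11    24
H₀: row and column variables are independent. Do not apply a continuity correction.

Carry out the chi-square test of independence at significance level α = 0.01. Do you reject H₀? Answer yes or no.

reject H₀: no

Row totals [35, 35], col totals [27, 43], n=70
χ² = (16−13.50)²/13.50 + (19−21.50)²/21.50 + (11−13.50)²/13.50 + (24−21.50)²/21.50 = 1.5073
df = 1
p-value (upper-tail) = 0.21955
At α=0.01: p ≥ α → fail to reject H₀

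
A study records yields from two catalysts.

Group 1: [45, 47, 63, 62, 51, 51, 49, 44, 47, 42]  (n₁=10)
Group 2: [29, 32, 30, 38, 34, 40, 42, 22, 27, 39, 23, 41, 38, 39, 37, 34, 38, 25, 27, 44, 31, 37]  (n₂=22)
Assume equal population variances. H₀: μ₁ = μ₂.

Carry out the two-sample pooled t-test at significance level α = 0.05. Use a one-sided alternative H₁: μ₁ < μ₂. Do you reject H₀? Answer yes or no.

reject H₀: no

x̄₁=50.100, s₁=7.141, n₁=10
x̄₂=33.955, s₂=6.410, n₂=22
s_p² = [9·7.141² + 21·6.410²]/30 = 44.0618
SE = √(s_p²·(1/10+1/22)) = 2.5316
t = (50.100−33.955)/2.5316 = 6.3776
df = 30
p-value (one-sided, H₁ less) = 1.00000
At α=0.05: p ≥ α → fail to reject H₀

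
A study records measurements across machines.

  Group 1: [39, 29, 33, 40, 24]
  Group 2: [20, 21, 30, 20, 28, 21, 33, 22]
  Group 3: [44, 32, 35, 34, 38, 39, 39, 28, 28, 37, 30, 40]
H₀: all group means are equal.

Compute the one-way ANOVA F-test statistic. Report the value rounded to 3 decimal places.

test statistic = 10.031

Group means [33.00, 24.38, 35.33], grand mean 31.360
SSB = Σnᵢ(x̄ᵢ−x̄)² = 593.218; SSW = ΣΣ(x−x̄ᵢ)² = 650.542
MSB = 593.218/2 = 296.6092; MSW = 650.542/22 = 29.5701
F = MSB/MSW = 10.0307
df = (2, 22)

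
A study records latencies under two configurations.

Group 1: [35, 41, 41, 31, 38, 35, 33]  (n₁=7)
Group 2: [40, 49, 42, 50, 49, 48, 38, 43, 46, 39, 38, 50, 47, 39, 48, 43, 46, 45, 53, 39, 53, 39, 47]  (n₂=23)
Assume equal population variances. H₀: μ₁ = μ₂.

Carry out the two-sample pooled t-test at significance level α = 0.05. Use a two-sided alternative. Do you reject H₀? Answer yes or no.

x̄₁=36.286, s₁=3.861, n₁=7
x̄₂=44.826, s₂=4.868, n₂=23
s_p² = [6·3.861² + 22·4.868²]/28 = 21.8119
SE = √(s_p²·(1/7+1/23)) = 2.0160
t = (36.286−44.826)/2.0160 = -4.2363
df = 28
p-value (two-sided) = 0.00022
At α=0.05: p < α → reject H₀

reject H₀: yes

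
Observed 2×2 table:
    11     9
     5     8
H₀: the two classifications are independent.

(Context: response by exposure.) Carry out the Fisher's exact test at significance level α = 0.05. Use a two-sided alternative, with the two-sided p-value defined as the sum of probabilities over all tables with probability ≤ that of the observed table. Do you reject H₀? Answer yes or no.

Margins: r₁=20, r₂=13, c₁=16, c₂=17, n=33
p_obs = C(20,11)·C(13,5)/C(33,16); sum pmf over tables with pmf ≤ p_obs
p-value (two-sided) = 0.48127
At α=0.05: p ≥ α → fail to reject H₀

reject H₀: no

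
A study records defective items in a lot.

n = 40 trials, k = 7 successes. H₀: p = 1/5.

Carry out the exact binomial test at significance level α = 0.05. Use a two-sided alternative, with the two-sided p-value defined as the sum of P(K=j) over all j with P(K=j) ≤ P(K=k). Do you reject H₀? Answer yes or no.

reject H₀: no

Exact binomial: n=40, k=7, p₀=1/5=0.2000
P(X=j) = C(n,j)·p₀^j·(1−p₀)^(n−j); p = Σ P(X=j) over j with P(X=j) ≤ P(X=7)
p-value (two-sided) = 0.84402
At α=0.05: p ≥ α → fail to reject H₀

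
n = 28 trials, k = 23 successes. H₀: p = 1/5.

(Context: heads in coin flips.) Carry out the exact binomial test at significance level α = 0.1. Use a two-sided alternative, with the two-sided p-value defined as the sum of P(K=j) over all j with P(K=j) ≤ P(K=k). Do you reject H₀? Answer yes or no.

reject H₀: yes

Exact binomial: n=28, k=23, p₀=1/5=0.2000
P(X=j) = C(n,j)·p₀^j·(1−p₀)^(n−j); p = Σ P(X=j) over j with P(X=j) ≤ P(X=23)
p-value (two-sided) = 0.00000
At α=0.1: p < α → reject H₀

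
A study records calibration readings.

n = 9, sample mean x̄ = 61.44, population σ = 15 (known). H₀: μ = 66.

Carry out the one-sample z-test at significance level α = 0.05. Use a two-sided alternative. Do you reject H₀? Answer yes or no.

SE = σ/√n = 15/√9 = 5.0000
z = (x̄−μ₀)/SE = (61.44−66)/5.0000 = -0.9120
p-value (two-sided) = 0.36177
At α=0.05: p ≥ α → fail to reject H₀

reject H₀: no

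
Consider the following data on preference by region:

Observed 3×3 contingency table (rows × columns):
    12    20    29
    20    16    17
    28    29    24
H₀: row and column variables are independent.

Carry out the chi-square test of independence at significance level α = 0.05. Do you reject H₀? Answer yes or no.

Row totals [61, 53, 81], col totals [60, 65, 70], n=195
χ² = (12−18.77)²/18.77 + (20−20.33)²/20.33 + (29−21.90)²/21.90 + (20−16.31)²/16.31 + (16−17.67)²/17.67 + (17−19.03)²/19.03 + (28−24.92)²/24.92 + (29−27.00)²/27.00 + (24−29.08)²/29.08 = 7.3739
df = 4
p-value (upper-tail) = 0.11740
At α=0.05: p ≥ α → fail to reject H₀

reject H₀: no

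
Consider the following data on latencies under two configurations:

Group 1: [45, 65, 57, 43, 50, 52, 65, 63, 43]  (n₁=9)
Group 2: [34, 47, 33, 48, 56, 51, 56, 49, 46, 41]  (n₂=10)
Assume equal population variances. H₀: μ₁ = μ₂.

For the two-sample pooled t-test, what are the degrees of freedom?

df = n₁ + n₂ − 2 = 9 + 10 − 2 = 17

degrees of freedom = 17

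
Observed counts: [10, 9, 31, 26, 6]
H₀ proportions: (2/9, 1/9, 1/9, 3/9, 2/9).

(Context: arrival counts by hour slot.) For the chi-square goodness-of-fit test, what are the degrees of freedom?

degrees of freedom = 4

df = k − 1 = 5 − 1 = 4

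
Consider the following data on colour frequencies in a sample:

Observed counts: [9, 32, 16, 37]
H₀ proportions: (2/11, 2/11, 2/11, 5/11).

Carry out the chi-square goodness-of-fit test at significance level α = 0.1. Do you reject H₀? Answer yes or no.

reject H₀: yes

n = 94; E_i = n·p_i = [17.09, 17.09, 17.09, 42.73]
χ² = (9−17.09)²/17.09 + (32−17.09)²/17.09 + (16−17.09)²/17.09 + (37−42.73)²/42.73 = 17.6734
df = 3
p-value (upper-tail) = 0.00051
At α=0.1: p < α → reject H₀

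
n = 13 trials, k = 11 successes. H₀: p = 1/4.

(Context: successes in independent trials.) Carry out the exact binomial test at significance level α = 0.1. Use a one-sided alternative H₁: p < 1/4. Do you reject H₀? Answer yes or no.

Exact binomial: n=13, k=11, p₀=1/4=0.2500
P(X≤11) from Σ C(n,i)·p₀^i·(1−p₀)^(n−i)
p-value (one-sided, H₁ less) = 1.00000
At α=0.1: p ≥ α → fail to reject H₀

reject H₀: no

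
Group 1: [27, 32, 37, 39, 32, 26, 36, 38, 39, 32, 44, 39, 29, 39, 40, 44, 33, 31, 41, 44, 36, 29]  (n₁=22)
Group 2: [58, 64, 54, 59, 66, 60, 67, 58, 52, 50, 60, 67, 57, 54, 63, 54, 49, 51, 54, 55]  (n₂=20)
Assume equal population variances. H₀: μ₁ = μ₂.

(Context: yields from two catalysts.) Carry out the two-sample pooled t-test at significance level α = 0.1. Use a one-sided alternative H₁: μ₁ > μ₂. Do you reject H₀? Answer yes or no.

reject H₀: no

x̄₁=35.773, s₁=5.494, n₁=22
x̄₂=57.600, s₂=5.605, n₂=20
s_p² = [21·5.494² + 19·5.605²]/40 = 30.7666
SE = √(s_p²·(1/22+1/20)) = 1.7137
t = (35.773−57.600)/1.7137 = -12.7368
df = 40
p-value (one-sided, H₁ greater) = 1.00000
At α=0.1: p ≥ α → fail to reject H₀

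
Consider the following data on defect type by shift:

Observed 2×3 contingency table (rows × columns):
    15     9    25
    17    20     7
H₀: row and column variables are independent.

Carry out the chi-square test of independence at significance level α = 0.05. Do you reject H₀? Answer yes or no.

Row totals [49, 44], col totals [32, 29, 32], n=93
χ² = (15−16.86)²/16.86 + (9−15.28)²/15.28 + (25−16.86)²/16.86 + (17−15.14)²/15.14 + (20−13.72)²/13.72 + (7−15.14)²/15.14 = 14.1946
df = 2
p-value (upper-tail) = 0.00083
At α=0.05: p < α → reject H₀

reject H₀: yes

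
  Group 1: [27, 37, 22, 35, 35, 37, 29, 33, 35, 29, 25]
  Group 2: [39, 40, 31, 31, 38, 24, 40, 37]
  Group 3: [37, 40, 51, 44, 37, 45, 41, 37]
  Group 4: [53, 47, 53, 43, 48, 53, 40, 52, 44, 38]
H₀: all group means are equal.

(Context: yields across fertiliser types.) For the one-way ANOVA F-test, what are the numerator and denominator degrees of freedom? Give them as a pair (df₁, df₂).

k = 4 groups, N = 37 total
df = (k−1, N−k) = (4−1, 37−4) = (3, 33)

degrees of freedom = [3, 33]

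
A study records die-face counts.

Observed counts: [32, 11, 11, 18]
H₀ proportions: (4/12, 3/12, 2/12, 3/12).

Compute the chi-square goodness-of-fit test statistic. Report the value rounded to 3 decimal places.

test statistic = 5.472

n = 72; E_i = n·p_i = [24.00, 18.00, 12.00, 18.00]
χ² = (32−24.00)²/24.00 + (11−18.00)²/18.00 + (11−12.00)²/12.00 + (18−18.00)²/18.00 = 5.4722
df = 3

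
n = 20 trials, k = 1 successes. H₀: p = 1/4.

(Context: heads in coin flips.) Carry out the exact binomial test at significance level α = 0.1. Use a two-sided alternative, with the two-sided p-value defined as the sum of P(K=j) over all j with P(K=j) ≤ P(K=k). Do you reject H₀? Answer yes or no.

reject H₀: yes

Exact binomial: n=20, k=1, p₀=1/4=0.2500
P(X=j) = C(n,j)·p₀^j·(1−p₀)^(n−j); p = Σ P(X=j) over j with P(X=j) ≤ P(X=1)
p-value (two-sided) = 0.03818
At α=0.1: p < α → reject H₀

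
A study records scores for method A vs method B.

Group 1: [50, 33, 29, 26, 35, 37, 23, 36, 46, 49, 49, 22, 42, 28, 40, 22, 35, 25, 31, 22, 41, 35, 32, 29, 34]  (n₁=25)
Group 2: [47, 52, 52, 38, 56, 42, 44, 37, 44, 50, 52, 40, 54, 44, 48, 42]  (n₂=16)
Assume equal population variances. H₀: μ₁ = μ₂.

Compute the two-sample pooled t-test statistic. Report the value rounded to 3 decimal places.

x̄₁=34.040, s₁=8.691, n₁=25
x̄₂=46.375, s₂=5.864, n₂=16
s_p² = [24·8.691² + 15·5.864²]/39 = 59.7105
SE = √(s_p²·(1/25+1/16)) = 2.4739
t = (34.040−46.375)/2.4739 = -4.9860
df = 39

test statistic = -4.986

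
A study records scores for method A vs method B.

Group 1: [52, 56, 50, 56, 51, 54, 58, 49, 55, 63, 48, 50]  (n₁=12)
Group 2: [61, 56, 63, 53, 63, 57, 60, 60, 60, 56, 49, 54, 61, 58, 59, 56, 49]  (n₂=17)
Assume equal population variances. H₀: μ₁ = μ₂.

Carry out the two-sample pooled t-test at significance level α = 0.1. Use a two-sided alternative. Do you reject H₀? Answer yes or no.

reject H₀: yes

x̄₁=53.500, s₁=4.359, n₁=12
x̄₂=57.353, s₂=4.256, n₂=17
s_p² = [11·4.359² + 16·4.256²]/27 = 18.4771
SE = √(s_p²·(1/12+1/17)) = 1.6207
t = (53.500−57.353)/1.6207 = -2.3773
df = 27
p-value (two-sided) = 0.02478
At α=0.1: p < α → reject H₀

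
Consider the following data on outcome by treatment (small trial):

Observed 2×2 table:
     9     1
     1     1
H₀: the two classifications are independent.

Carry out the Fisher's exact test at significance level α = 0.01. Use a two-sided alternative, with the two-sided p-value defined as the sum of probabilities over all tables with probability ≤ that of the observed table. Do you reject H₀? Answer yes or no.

reject H₀: no

Margins: r₁=10, r₂=2, c₁=10, c₂=2, n=12
p_obs = C(10,9)·C(2,1)/C(12,10); sum pmf over tables with pmf ≤ p_obs
p-value (two-sided) = 0.31818
At α=0.01: p ≥ α → fail to reject H₀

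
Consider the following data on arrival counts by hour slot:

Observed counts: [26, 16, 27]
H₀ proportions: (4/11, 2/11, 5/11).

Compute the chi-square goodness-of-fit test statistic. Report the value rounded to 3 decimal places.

n = 69; E_i = n·p_i = [25.09, 12.55, 31.36]
χ² = (26−25.09)²/25.09 + (16−12.55)²/12.55 + (27−31.36)²/31.36 = 1.5913
df = 2

test statistic = 1.591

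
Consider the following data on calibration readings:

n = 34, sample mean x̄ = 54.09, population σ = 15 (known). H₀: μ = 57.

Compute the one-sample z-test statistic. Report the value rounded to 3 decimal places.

test statistic = -1.131

SE = σ/√n = 15/√34 = 2.5725
z = (x̄−μ₀)/SE = (54.09−57)/2.5725 = -1.1312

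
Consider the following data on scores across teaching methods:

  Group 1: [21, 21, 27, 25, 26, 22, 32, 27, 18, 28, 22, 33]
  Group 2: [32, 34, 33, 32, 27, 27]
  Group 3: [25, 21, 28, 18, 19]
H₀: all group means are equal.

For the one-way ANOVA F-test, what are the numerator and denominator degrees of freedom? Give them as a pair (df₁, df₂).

k = 3 groups, N = 23 total
df = (k−1, N−k) = (3−1, 23−3) = (2, 20)

degrees of freedom = [2, 20]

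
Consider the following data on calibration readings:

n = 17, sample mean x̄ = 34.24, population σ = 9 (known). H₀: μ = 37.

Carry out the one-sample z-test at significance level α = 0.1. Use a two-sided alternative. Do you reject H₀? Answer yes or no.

reject H₀: no

SE = σ/√n = 9/√17 = 2.1828
z = (x̄−μ₀)/SE = (34.24−37)/2.1828 = -1.2644
p-value (two-sided) = 0.20608
At α=0.1: p ≥ α → fail to reject H₀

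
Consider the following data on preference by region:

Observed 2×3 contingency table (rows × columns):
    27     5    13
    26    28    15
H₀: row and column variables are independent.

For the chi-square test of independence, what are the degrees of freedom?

degrees of freedom = 2

df = (r−1)(c−1) = (2−1)·(3−1) = 2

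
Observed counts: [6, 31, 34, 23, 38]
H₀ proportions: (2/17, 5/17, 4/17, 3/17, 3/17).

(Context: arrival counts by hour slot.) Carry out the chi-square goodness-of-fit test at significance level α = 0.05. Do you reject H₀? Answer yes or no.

reject H₀: yes

n = 132; E_i = n·p_i = [15.53, 38.82, 31.06, 23.29, 23.29]
χ² = (6−15.53)²/15.53 + (31−38.82)²/38.82 + (34−31.06)²/31.06 + (23−23.29)²/23.29 + (38−23.29)²/23.29 = 16.9904
df = 4
p-value (upper-tail) = 0.00194
At α=0.05: p < α → reject H₀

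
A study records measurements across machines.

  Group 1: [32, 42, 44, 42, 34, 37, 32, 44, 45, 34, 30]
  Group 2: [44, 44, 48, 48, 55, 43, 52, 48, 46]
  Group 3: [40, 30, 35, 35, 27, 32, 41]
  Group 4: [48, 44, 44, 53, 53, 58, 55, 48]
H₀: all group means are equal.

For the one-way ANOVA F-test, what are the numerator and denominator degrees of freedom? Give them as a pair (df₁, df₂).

k = 4 groups, N = 35 total
df = (k−1, N−k) = (4−1, 35−4) = (3, 31)

degrees of freedom = [3, 31]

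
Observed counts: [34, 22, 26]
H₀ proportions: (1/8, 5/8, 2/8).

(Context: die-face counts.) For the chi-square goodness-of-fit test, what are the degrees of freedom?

degrees of freedom = 2

df = k − 1 = 3 − 1 = 2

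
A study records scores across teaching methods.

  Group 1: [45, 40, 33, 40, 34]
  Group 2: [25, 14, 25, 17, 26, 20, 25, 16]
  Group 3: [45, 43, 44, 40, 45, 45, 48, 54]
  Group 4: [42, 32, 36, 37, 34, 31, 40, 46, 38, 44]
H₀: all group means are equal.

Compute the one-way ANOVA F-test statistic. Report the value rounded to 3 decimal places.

Group means [38.40, 21.00, 45.50, 38.00], grand mean 35.613
SSB = Σnᵢ(x̄ᵢ−x̄)² = 2586.155; SSW = ΣΣ(x−x̄ᵢ)² = 605.200
MSB = 2586.155/3 = 862.0516; MSW = 605.200/27 = 22.4148
F = MSB/MSW = 38.4590
df = (3, 27)

test statistic = 38.459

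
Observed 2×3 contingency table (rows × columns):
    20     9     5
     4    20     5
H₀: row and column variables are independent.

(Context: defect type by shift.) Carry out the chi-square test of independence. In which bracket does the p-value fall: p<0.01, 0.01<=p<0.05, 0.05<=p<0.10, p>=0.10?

Row totals [34, 29], col totals [24, 29, 10], n=63
χ² = (20−12.95)²/12.95 + (9−15.65)²/15.65 + (5−5.40)²/5.40 + (4−11.05)²/11.05 + (20−13.35)²/13.35 + (5−4.60)²/4.60 = 14.5338
df = 2
p-value (upper-tail) = 0.00070
→ bracket: p<0.01

p-value bracket: p<0.01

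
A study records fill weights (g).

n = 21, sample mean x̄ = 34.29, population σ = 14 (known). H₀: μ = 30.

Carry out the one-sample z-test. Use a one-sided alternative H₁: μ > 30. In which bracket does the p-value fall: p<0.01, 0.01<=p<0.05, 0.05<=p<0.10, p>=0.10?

p-value bracket: 0.05<=p<0.10

SE = σ/√n = 14/√21 = 3.0551
z = (x̄−μ₀)/SE = (34.29−30)/3.0551 = 1.4042
p-value (one-sided, H₁ greater) = 0.08012
→ bracket: 0.05<=p<0.10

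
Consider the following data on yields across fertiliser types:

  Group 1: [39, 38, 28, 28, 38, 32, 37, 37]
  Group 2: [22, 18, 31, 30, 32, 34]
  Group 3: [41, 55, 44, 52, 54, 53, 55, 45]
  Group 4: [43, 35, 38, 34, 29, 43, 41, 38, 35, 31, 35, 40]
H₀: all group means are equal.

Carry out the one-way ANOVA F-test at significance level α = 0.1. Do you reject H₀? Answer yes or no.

reject H₀: yes

Group means [34.62, 27.83, 49.88, 36.83], grand mean 37.794
SSB = Σnᵢ(x̄ᵢ−x̄)² = 1854.309; SSW = ΣΣ(x−x̄ᵢ)² = 789.250
MSB = 1854.309/3 = 618.1029; MSW = 789.250/30 = 26.3083
F = MSB/MSW = 23.4946
df = (3, 30)
p-value (upper-tail) = 0.00000
At α=0.1: p < α → reject H₀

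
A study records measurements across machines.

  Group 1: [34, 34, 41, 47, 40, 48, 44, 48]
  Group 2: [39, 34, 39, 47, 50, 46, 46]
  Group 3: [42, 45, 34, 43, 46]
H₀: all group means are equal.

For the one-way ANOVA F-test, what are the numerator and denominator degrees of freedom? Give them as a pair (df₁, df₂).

k = 3 groups, N = 20 total
df = (k−1, N−k) = (3−1, 20−3) = (2, 17)

degrees of freedom = [2, 17]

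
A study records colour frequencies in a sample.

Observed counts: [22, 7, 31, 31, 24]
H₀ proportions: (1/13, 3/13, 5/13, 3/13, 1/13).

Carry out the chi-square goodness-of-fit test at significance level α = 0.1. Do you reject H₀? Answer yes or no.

n = 115; E_i = n·p_i = [8.85, 26.54, 44.23, 26.54, 8.85]
χ² = (22−8.85)²/8.85 + (7−26.54)²/26.54 + (31−44.23)²/44.23 + (31−26.54)²/26.54 + (24−8.85)²/8.85 = 64.6110
df = 4
p-value (upper-tail) = 0.00000
At α=0.1: p < α → reject H₀

reject H₀: yes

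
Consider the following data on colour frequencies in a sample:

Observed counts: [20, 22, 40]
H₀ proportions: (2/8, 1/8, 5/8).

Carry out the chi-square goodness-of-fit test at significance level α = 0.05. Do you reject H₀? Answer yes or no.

reject H₀: yes

n = 82; E_i = n·p_i = [20.50, 10.25, 51.25]
χ² = (20−20.50)²/20.50 + (22−10.25)²/10.25 + (40−51.25)²/51.25 = 15.9512
df = 2
p-value (upper-tail) = 0.00034
At α=0.05: p < α → reject H₀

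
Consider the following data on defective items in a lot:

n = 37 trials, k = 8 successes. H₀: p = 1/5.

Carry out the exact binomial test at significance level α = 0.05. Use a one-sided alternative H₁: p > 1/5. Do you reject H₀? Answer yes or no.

Exact binomial: n=37, k=8, p₀=1/5=0.2000
P(X≥8) from Σ C(n,i)·p₀^i·(1−p₀)^(n−i)
p-value (one-sided, H₁ greater) = 0.46703
At α=0.05: p ≥ α → fail to reject H₀

reject H₀: no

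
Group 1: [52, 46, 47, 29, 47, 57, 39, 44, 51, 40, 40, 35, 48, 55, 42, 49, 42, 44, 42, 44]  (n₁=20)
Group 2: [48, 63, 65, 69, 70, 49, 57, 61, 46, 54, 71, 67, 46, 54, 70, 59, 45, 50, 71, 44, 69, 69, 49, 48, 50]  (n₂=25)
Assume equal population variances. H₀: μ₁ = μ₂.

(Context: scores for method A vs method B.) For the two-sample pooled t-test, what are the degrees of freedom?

df = n₁ + n₂ − 2 = 20 + 25 − 2 = 43

degrees of freedom = 43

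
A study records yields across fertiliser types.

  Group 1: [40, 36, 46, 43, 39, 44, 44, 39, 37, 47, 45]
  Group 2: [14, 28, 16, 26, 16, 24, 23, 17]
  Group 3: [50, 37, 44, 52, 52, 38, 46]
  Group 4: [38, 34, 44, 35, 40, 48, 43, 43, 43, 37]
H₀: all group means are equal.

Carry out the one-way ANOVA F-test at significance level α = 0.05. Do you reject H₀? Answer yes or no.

Group means [41.82, 20.50, 45.57, 40.50], grand mean 37.444
SSB = Σnᵢ(x̄ᵢ−x̄)² = 3063.038; SSW = ΣΣ(x−x̄ᵢ)² = 755.851
MSB = 3063.038/3 = 1021.0127; MSW = 755.851/32 = 23.6203
F = MSB/MSW = 43.2260
df = (3, 32)
p-value (upper-tail) = 0.00000
At α=0.05: p < α → reject H₀

reject H₀: yes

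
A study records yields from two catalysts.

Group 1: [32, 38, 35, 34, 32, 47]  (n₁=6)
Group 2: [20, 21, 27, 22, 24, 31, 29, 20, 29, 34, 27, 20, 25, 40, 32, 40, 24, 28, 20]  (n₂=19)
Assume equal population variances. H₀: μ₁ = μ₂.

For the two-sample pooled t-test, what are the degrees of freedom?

df = n₁ + n₂ − 2 = 6 + 19 − 2 = 23

degrees of freedom = 23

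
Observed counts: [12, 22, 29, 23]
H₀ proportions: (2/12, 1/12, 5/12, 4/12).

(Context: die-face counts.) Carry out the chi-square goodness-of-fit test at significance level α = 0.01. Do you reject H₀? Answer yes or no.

reject H₀: yes

n = 86; E_i = n·p_i = [14.33, 7.17, 35.83, 28.67]
χ² = (12−14.33)²/14.33 + (22−7.17)²/7.17 + (29−35.83)²/35.83 + (23−28.67)²/28.67 = 33.5047
df = 3
p-value (upper-tail) = 0.00000
At α=0.01: p < α → reject H₀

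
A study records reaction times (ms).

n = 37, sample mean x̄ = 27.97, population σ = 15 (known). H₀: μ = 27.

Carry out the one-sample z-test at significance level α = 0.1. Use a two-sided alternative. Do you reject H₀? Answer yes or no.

reject H₀: no

SE = σ/√n = 15/√37 = 2.4660
z = (x̄−μ₀)/SE = (27.97−27)/2.4660 = 0.3934
p-value (two-sided) = 0.69406
At α=0.1: p ≥ α → fail to reject H₀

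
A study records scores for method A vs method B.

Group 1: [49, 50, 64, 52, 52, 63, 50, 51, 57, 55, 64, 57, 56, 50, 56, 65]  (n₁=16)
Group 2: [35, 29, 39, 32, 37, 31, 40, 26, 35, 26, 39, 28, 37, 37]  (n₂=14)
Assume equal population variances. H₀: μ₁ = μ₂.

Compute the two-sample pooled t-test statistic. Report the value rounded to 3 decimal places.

test statistic = 11.350

x̄₁=55.688, s₁=5.618, n₁=16
x̄₂=33.643, s₂=4.924, n₂=14
s_p² = [15·5.618² + 13·4.924²]/28 = 28.1661
SE = √(s_p²·(1/16+1/14)) = 1.9422
t = (55.688−33.643)/1.9422 = 11.3502
df = 28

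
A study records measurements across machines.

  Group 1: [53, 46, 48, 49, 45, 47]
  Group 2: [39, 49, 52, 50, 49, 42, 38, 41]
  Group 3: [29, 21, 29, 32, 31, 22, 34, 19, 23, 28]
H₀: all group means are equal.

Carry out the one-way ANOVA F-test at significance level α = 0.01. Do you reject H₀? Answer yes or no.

Group means [48.00, 45.00, 26.80], grand mean 38.167
SSB = Σnᵢ(x̄ᵢ−x̄)² = 2245.733; SSW = ΣΣ(x−x̄ᵢ)² = 495.600
MSB = 2245.733/2 = 1122.8667; MSW = 495.600/21 = 23.6000
F = MSB/MSW = 47.5791
df = (2, 21)
p-value (upper-tail) = 0.00000
At α=0.01: p < α → reject H₀

reject H₀: yes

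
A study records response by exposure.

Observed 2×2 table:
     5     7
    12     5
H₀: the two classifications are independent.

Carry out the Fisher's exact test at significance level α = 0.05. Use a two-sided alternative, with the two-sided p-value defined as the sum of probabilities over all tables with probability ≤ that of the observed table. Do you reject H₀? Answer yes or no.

reject H₀: no

Margins: r₁=12, r₂=17, c₁=17, c₂=12, n=29
p_obs = C(12,5)·C(17,12)/C(29,17); sum pmf over tables with pmf ≤ p_obs
p-value (two-sided) = 0.14791
At α=0.05: p ≥ α → fail to reject H₀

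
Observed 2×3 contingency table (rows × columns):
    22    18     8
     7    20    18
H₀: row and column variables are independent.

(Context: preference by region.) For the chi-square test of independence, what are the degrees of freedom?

df = (r−1)(c−1) = (2−1)·(3−1) = 2

degrees of freedom = 2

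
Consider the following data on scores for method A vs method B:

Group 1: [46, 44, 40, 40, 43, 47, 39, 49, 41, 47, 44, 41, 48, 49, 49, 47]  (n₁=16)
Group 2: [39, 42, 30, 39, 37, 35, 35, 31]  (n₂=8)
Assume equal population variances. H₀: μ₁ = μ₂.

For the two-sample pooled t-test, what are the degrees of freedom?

df = n₁ + n₂ − 2 = 16 + 8 − 2 = 22

degrees of freedom = 22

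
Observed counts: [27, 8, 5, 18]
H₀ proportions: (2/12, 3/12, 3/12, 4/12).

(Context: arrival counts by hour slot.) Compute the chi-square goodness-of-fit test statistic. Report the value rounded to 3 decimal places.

n = 58; E_i = n·p_i = [9.67, 14.50, 14.50, 19.33]
χ² = (27−9.67)²/9.67 + (8−14.50)²/14.50 + (5−14.50)²/14.50 + (18−19.33)²/19.33 = 40.3103
df = 3

test statistic = 40.310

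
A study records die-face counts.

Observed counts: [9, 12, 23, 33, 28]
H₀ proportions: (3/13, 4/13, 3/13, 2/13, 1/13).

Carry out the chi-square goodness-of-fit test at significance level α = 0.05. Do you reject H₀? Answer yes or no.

n = 105; E_i = n·p_i = [24.23, 32.31, 24.23, 16.15, 8.08]
χ² = (9−24.23)²/24.23 + (12−32.31)²/32.31 + (23−24.23)²/24.23 + (33−16.15)²/16.15 + (28−8.08)²/8.08 = 89.1127
df = 4
p-value (upper-tail) = 0.00000
At α=0.05: p < α → reject H₀

reject H₀: yes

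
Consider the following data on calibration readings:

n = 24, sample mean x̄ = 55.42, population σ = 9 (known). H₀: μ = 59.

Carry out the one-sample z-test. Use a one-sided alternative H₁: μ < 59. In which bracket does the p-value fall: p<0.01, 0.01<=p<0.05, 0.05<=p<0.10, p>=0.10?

SE = σ/√n = 9/√24 = 1.8371
z = (x̄−μ₀)/SE = (55.42−59)/1.8371 = -1.9487
p-value (one-sided, H₁ less) = 0.02567
→ bracket: 0.01<=p<0.05

p-value bracket: 0.01<=p<0.05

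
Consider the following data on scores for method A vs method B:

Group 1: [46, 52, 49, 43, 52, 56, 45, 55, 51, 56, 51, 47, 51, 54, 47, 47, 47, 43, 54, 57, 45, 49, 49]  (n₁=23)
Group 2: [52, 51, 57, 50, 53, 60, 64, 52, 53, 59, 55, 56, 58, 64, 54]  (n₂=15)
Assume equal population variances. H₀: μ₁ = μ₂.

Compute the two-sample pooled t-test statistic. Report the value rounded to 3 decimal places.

test statistic = -4.235

x̄₁=49.826, s₁=4.217, n₁=23
x̄₂=55.867, s₂=4.422, n₂=15
s_p² = [22·4.217² + 14·4.422²]/36 = 18.4733
SE = √(s_p²·(1/23+1/15)) = 1.4264
t = (49.826−55.867)/1.4264 = -4.2347
df = 36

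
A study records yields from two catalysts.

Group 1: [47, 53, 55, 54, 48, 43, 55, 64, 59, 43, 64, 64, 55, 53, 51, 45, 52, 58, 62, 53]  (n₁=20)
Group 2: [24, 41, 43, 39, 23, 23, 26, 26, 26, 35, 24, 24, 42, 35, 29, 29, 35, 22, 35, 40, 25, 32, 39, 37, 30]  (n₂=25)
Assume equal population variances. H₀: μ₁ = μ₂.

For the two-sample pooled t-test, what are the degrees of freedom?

df = n₁ + n₂ − 2 = 20 + 25 − 2 = 43

degrees of freedom = 43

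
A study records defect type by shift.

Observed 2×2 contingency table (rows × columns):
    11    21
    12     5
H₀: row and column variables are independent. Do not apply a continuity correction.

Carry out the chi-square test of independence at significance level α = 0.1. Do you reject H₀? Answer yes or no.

reject H₀: yes

Row totals [32, 17], col totals [23, 26], n=49
χ² = (11−15.02)²/15.02 + (21−16.98)²/16.98 + (12−7.98)²/7.98 + (5−9.02)²/9.02 = 5.8456
df = 1
p-value (upper-tail) = 0.01562
At α=0.1: p < α → reject H₀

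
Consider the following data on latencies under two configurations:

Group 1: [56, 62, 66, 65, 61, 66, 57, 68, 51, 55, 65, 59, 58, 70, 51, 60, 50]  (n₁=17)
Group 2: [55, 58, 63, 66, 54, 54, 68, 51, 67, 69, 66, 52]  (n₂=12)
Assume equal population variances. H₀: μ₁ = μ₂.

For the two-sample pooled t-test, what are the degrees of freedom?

df = n₁ + n₂ − 2 = 17 + 12 − 2 = 27

degrees of freedom = 27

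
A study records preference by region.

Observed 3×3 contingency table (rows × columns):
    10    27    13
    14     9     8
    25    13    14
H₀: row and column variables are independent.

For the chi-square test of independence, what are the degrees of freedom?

df = (r−1)(c−1) = (3−1)·(3−1) = 4

degrees of freedom = 4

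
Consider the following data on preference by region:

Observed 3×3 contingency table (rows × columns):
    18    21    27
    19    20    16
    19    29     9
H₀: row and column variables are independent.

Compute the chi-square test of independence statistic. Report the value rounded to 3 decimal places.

test statistic = 10.207

Row totals [66, 55, 57], col totals [56, 70, 52], n=178
χ² = (18−20.76)²/20.76 + (21−25.96)²/25.96 + (27−19.28)²/19.28 + (19−17.30)²/17.30 + (20−21.63)²/21.63 + (16−16.07)²/16.07 + (19−17.93)²/17.93 + (29−22.42)²/22.42 + (9−16.65)²/16.65 = 10.2072
df = 4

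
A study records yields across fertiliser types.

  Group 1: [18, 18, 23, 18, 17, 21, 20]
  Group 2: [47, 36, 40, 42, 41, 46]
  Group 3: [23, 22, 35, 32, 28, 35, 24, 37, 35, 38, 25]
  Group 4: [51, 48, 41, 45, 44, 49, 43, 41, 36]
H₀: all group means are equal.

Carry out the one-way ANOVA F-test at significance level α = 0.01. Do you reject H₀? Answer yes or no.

Group means [19.29, 42.00, 30.36, 44.22], grand mean 33.909
SSB = Σnᵢ(x̄ᵢ−x̄)² = 2985.198; SSW = ΣΣ(x−x̄ᵢ)² = 651.530
MSB = 2985.198/3 = 995.0659; MSW = 651.530/29 = 22.4665
F = MSB/MSW = 44.2910
df = (3, 29)
p-value (upper-tail) = 0.00000
At α=0.01: p < α → reject H₀

reject H₀: yes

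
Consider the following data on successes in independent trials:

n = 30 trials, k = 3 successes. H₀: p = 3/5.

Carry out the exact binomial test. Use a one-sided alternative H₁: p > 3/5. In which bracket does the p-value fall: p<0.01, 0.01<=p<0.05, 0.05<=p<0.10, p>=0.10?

p-value bracket: p>=0.10

Exact binomial: n=30, k=3, p₀=3/5=0.6000
P(X≥3) from Σ C(n,i)·p₀^i·(1−p₀)^(n−i)
p-value (one-sided, H₁ greater) = 1.00000
→ bracket: p>=0.10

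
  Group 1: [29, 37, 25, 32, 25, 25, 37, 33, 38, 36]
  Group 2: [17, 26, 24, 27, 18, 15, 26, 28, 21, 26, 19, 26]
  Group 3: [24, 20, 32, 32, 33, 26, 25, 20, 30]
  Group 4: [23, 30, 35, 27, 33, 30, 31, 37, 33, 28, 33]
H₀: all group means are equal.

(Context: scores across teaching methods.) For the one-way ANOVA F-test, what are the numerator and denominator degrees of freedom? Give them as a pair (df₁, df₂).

k = 4 groups, N = 42 total
df = (k−1, N−k) = (4−1, 42−4) = (3, 38)

degrees of freedom = [3, 38]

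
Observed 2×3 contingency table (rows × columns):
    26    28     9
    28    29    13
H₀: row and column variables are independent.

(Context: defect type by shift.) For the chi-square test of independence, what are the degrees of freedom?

degrees of freedom = 2

df = (r−1)(c−1) = (2−1)·(3−1) = 2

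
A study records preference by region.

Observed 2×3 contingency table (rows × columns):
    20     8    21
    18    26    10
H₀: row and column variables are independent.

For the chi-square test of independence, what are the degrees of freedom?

df = (r−1)(c−1) = (2−1)·(3−1) = 2

degrees of freedom = 2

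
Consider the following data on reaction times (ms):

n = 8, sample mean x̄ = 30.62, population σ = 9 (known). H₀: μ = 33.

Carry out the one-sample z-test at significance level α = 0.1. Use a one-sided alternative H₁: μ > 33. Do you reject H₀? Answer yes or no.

reject H₀: no

SE = σ/√n = 9/√8 = 3.1820
z = (x̄−μ₀)/SE = (30.62−33)/3.1820 = -0.7480
p-value (one-sided, H₁ greater) = 0.77276
At α=0.1: p ≥ α → fail to reject H₀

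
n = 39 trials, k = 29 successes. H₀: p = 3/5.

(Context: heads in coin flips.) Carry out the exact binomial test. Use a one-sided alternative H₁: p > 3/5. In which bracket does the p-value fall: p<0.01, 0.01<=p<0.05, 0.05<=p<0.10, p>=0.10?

p-value bracket: 0.01<=p<0.05

Exact binomial: n=39, k=29, p₀=3/5=0.6000
P(X≥29) from Σ C(n,i)·p₀^i·(1−p₀)^(n−i)
p-value (one-sided, H₁ greater) = 0.04505
→ bracket: 0.01<=p<0.05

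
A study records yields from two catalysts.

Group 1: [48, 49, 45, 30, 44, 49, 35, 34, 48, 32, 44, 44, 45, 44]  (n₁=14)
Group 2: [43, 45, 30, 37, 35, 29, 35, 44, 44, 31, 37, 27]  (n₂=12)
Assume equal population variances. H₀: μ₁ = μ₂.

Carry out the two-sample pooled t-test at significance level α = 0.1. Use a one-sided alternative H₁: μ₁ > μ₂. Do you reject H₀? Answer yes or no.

reject H₀: yes

x̄₁=42.214, s₁=6.565, n₁=14
x̄₂=36.417, s₂=6.403, n₂=12
s_p² = [13·6.565² + 11·6.403²]/24 = 42.1364
SE = √(s_p²·(1/14+1/12)) = 2.5536
t = (42.214−36.417)/2.5536 = 2.2703
df = 24
p-value (one-sided, H₁ greater) = 0.01622
At α=0.1: p < α → reject H₀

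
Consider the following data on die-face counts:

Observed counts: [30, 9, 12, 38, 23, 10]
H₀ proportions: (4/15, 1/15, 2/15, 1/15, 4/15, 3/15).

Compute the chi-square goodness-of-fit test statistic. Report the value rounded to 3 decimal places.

n = 122; E_i = n·p_i = [32.53, 8.13, 16.27, 8.13, 32.53, 24.40]
χ² = (30−32.53)²/32.53 + (9−8.13)²/8.13 + (12−16.27)²/16.27 + (38−8.13)²/8.13 + (23−32.53)²/32.53 + (10−24.40)²/24.40 = 122.3750
df = 5

test statistic = 122.375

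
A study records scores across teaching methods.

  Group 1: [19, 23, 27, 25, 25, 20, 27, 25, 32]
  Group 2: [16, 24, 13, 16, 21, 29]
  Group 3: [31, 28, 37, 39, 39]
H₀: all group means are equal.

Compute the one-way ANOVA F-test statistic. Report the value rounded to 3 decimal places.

test statistic = 13.306

Group means [24.78, 19.83, 34.80], grand mean 25.800
SSB = Σnᵢ(x̄ᵢ−x̄)² = 628.011; SSW = ΣΣ(x−x̄ᵢ)² = 401.189
MSB = 628.011/2 = 314.0056; MSW = 401.189/17 = 23.5993
F = MSB/MSW = 13.3057
df = (2, 17)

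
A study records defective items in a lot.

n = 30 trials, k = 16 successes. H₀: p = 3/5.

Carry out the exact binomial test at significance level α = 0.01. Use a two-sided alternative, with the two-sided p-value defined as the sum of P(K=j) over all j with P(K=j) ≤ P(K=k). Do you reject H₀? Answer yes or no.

Exact binomial: n=30, k=16, p₀=3/5=0.6000
P(X=j) = C(n,j)·p₀^j·(1−p₀)^(n−j); p = Σ P(X=j) over j with P(X=j) ≤ P(X=16)
p-value (two-sided) = 0.46178
At α=0.01: p ≥ α → fail to reject H₀

reject H₀: no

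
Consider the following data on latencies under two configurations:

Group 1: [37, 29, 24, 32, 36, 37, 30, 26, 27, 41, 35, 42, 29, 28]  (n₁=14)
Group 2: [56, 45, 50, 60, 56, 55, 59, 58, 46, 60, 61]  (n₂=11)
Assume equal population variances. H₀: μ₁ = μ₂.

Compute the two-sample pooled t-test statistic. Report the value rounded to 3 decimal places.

x̄₁=32.357, s₁=5.665, n₁=14
x̄₂=55.091, s₂=5.647, n₂=11
s_p² = [13·5.665² + 10·5.647²]/23 = 32.0054
SE = √(s_p²·(1/14+1/11)) = 2.2794
t = (32.357−55.091)/2.2794 = -9.9736
df = 23

test statistic = -9.974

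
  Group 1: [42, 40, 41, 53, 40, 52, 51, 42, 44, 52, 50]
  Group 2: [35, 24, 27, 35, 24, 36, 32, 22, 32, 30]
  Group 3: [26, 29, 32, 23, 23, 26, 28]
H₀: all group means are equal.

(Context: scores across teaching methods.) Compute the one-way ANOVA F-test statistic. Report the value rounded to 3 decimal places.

Group means [46.09, 29.70, 26.71], grand mean 35.393
SSB = Σnᵢ(x̄ᵢ−x̄)² = 2110.241; SSW = ΣΣ(x−x̄ᵢ)² = 596.438
MSB = 2110.241/2 = 1055.1205; MSW = 596.438/25 = 23.8575
F = MSB/MSW = 44.2259
df = (2, 25)

test statistic = 44.226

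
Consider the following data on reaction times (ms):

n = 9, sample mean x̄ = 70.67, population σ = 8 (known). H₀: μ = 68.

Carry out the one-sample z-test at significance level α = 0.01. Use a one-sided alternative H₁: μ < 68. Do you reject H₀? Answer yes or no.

SE = σ/√n = 8/√9 = 2.6667
z = (x̄−μ₀)/SE = (70.67−68)/2.6667 = 1.0013
p-value (one-sided, H₁ less) = 0.84165
At α=0.01: p ≥ α → fail to reject H₀

reject H₀: no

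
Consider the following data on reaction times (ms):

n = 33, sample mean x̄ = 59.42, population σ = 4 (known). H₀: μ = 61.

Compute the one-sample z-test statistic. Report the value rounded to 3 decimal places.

test statistic = -2.269

SE = σ/√n = 4/√33 = 0.6963
z = (x̄−μ₀)/SE = (59.42−61)/0.6963 = -2.2691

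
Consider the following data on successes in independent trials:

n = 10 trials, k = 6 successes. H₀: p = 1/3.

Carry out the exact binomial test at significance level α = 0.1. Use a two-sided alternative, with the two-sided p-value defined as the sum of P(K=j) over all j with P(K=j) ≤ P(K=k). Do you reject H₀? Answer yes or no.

Exact binomial: n=10, k=6, p₀=1/3=0.3333
P(X=j) = C(n,j)·p₀^j·(1−p₀)^(n−j); p = Σ P(X=j) over j with P(X=j) ≤ P(X=6)
p-value (two-sided) = 0.09391
At α=0.1: p < α → reject H₀

reject H₀: yes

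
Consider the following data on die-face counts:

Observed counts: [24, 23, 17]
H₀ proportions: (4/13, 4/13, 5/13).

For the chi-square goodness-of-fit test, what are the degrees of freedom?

degrees of freedom = 2

df = k − 1 = 3 − 1 = 2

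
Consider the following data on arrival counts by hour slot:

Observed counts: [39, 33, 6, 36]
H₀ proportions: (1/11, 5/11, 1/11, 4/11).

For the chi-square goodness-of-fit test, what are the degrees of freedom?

degrees of freedom = 3

df = k − 1 = 4 − 1 = 3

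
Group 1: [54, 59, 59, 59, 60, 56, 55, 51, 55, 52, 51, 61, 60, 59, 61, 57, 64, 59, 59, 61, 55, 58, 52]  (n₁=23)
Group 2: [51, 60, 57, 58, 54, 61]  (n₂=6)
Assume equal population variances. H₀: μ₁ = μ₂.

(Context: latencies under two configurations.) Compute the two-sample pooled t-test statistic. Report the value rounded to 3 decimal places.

x̄₁=57.261, s₁=3.583, n₁=23
x̄₂=56.833, s₂=3.764, n₂=6
s_p² = [22·3.583² + 5·3.764²]/27 = 13.0840
SE = √(s_p²·(1/23+1/6)) = 1.6582
t = (57.261−56.833)/1.6582 = 0.2578
df = 27

test statistic = 0.258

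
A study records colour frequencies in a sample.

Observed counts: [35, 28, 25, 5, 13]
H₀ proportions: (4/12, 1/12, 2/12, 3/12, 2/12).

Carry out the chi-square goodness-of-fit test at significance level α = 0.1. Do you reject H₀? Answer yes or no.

n = 106; E_i = n·p_i = [35.33, 8.83, 17.67, 26.50, 17.67]
χ² = (35−35.33)²/35.33 + (28−8.83)²/8.83 + (25−17.67)²/17.67 + (5−26.50)²/26.50 + (13−17.67)²/17.67 = 63.3113
df = 4
p-value (upper-tail) = 0.00000
At α=0.1: p < α → reject H₀

reject H₀: yes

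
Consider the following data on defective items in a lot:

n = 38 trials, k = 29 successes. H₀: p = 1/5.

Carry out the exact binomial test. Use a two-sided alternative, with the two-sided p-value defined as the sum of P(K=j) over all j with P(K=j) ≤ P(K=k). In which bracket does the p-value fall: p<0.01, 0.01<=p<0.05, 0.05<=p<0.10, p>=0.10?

p-value bracket: p<0.01

Exact binomial: n=38, k=29, p₀=1/5=0.2000
P(X=j) = C(n,j)·p₀^j·(1−p₀)^(n−j); p = Σ P(X=j) over j with P(X=j) ≤ P(X=29)
p-value (two-sided) = 0.00000
→ bracket: p<0.01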